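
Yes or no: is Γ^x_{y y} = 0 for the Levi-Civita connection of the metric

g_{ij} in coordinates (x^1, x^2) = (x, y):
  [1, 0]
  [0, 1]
Γ^x_{y y} = (1/2) g^{xx} (∂_y g_{xy} + ∂_y g_{xy} - ∂_x g_{yy}) = (1/2)(1)((0) + (0) - (0)) = 0
This equals the proposed value 0.
Yes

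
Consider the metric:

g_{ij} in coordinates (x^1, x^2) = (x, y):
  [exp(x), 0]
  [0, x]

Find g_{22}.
With x^1 = x, x^2 = y, g_{22} = g_{yy} is the row-2, column-2 entry of the matrix.
g_{22} = x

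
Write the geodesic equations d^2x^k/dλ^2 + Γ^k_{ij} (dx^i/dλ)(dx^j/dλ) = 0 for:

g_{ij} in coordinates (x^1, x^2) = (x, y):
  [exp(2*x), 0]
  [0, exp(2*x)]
Geodesic equation: d^2x^k/dλ^2 + Γ^k_{ij} (dx^i/dλ)(dx^j/dλ) = 0.
Non-zero Christoffel symbols:
Γ^x_{x x} = 1
Γ^x_{y y} = -1
Γ^y_{x y} = 1
Substituting (the symmetric pair Γ^k_{ij}, Γ^k_{ji} combines into a factor 2):
d^2x/dλ^2 + (dx/dλ)^2 - (dy/dλ)^2 = 0
d^2y/dλ^2 + 2 (dx/dλ)(dy/dλ) = 0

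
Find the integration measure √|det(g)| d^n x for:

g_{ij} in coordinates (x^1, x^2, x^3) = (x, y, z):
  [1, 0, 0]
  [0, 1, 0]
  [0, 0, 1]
det(g) = 1
√|det(g)| = 1
Volume element: dV = 1 dx dy dz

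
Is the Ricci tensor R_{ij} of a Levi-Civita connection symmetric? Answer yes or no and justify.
R_{ij} = R^k_{ikj}; the pair symmetry R_{kilj} = R_{ljki} gives R_{ij} = R_{ji}.
Yes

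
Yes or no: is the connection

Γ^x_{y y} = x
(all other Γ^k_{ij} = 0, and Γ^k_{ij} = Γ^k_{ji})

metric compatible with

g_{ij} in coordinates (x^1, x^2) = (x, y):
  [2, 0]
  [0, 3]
Using ∇_k g_{ij} = ∂_k g_{ij} - Γ^m_{ki} g_{mj} - Γ^m_{kj} g_{im}:
∇_y g_{xy} = (0) - (0) - (2*x) = -2*x ≠ 0
So the connection is not metric compatible (it is not the Levi-Civita connection).
No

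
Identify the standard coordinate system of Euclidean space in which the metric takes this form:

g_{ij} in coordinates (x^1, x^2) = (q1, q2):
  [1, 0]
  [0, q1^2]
The line element ds^2 = dq1^2 + q1^2 dq2^2 is dr^2 + r^2 dθ^2 with q1 = r, q2 = θ.
polar coordinates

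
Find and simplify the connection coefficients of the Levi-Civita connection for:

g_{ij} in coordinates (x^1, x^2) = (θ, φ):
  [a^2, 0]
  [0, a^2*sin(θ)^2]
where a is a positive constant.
Using Γ^k_{ij} = (1/2) g^{km} (∂_i g_{mj} + ∂_j g_{mi} - ∂_m g_{ij}); the metric is diagonal, so only the m = k term contributes.
Non-zero symbols (using the symmetry Γ^k_{ij} = Γ^k_{ji}):
Γ^θ_{φ φ} = (1/2) g^{θθ} (∂_φ g_{θφ} + ∂_φ g_{θφ} - ∂_θ g_{φφ}) = (1/2)(1/a^2)((0) + (0) - (a^2*sin(2*θ))) = -sin(2*θ)/2
Γ^φ_{θ φ} = (1/2) g^{φφ} (∂_θ g_{φφ} + ∂_φ g_{φθ} - ∂_φ g_{θφ}) = (1/2)(1/(a^2*sin(θ)^2))((a^2*sin(2*θ)) + (0) - (0)) = 1/tan(θ)
All other Christoffel symbols are zero.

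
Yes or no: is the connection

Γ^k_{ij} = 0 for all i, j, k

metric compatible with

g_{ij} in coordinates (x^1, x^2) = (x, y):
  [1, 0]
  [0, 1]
Using ∇_k g_{ij} = ∂_k g_{ij} - Γ^m_{ki} g_{mj} - Γ^m_{kj} g_{im}:
e.g. ∇_x g_{xy} = (0) - (0) - (0) = 0
Every component ∇_k g_{ij} vanishes: the connection is metric compatible.
Yes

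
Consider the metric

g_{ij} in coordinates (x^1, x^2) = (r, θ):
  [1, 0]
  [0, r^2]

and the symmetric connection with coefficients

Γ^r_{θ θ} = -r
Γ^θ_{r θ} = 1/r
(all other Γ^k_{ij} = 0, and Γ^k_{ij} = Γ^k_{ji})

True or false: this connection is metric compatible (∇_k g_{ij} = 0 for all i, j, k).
Using ∇_k g_{ij} = ∂_k g_{ij} - Γ^m_{ki} g_{mj} - Γ^m_{kj} g_{im}:
e.g. ∇_r g_{θθ} = (2*r) - (r) - (r) = 0
Every component ∇_k g_{ij} vanishes: the connection is metric compatible.
True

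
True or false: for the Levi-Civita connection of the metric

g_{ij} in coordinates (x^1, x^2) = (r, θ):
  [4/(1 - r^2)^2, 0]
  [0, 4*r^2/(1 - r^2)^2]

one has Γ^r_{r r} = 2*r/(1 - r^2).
Γ^r_{r r} = (1/2) g^{rr} (∂_r g_{rr} + ∂_r g_{rr} - ∂_r g_{rr}) = (1/2)((1 - r^2)^2/4)((16*r/(1 - r^2)^3) + (16*r/(1 - r^2)^3) - (16*r/(1 - r^2)^3)) = 2*r/(1 - r^2)
This equals the proposed value 2*r/(1 - r^2).
True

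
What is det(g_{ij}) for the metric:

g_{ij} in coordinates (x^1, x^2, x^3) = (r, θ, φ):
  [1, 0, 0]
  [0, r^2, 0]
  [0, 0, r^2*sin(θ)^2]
Diagonal metric: det(g) = g_{11}·g_{22}·g_{33}
= (1)·(r^2)·(r^2*sin(θ)^2)
det(g) = r^4*sin(θ)^2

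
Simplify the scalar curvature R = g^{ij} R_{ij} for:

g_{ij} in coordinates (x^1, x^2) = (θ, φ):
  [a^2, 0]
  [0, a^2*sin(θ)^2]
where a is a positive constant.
Non-zero Christoffel symbols (Γ^k_{ij} = Γ^k_{ji}):
Γ^θ_{φ φ} = -sin(2*θ)/2
Γ^φ_{θ φ} = 1/tan(θ)
Ricci tensor (R_{ij} = R^k_{ikj}): R_{θθ} = 1, R_{θφ} = 0, R_{φφ} = sin(θ)^2
Inverse metric: g^{θθ} = 1/a^2, g^{φφ} = 1/(a^2*sin(θ)^2)
R = g^{ij} R_{ij} = (1/a^2)(1) + (1/(a^2*sin(θ)^2))(sin(θ)^2) = 2/a^2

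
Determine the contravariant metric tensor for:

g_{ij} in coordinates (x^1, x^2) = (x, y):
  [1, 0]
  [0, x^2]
The metric is diagonal, so g^{ij} is diagonal with entries 1/g_{ii}: diag(1, 1/(x^2)).
g^{ij}:
  [1, 0]
  [0, 1/x^2]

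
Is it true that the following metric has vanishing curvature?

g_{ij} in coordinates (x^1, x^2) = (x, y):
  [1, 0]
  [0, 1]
All metric components are constant, so every Christoffel symbol vanishes and R^i_{jkl} = 0.
Yes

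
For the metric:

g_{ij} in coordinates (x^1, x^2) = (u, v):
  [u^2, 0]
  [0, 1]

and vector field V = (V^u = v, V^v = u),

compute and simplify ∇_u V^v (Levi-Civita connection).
Non-zero Christoffel symbols:
Γ^u_{u u} = 1/u
∇_u V^v = ∂_u V^v + Γ^v_{u j} V^j
  = (1) + (0)(v) + (0)(u)
  = 1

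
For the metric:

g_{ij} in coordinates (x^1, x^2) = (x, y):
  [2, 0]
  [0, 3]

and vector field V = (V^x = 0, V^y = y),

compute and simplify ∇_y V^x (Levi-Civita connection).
All Christoffel symbols are zero.
∇_y V^x = ∂_y V^x + Γ^x_{y j} V^j
  = (0) + (0)(0) + (0)(y)
  = 0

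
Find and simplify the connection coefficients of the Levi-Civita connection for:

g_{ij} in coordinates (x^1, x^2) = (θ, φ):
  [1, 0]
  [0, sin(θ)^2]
Using Γ^k_{ij} = (1/2) g^{km} (∂_i g_{mj} + ∂_j g_{mi} - ∂_m g_{ij}); the metric is diagonal, so only the m = k term contributes.
Non-zero symbols (using the symmetry Γ^k_{ij} = Γ^k_{ji}):
Γ^θ_{φ φ} = (1/2) g^{θθ} (∂_φ g_{θφ} + ∂_φ g_{θφ} - ∂_θ g_{φφ}) = (1/2)(1)((0) + (0) - (sin(2*θ))) = -sin(2*θ)/2
Γ^φ_{θ φ} = (1/2) g^{φφ} (∂_θ g_{φφ} + ∂_φ g_{φθ} - ∂_φ g_{θφ}) = (1/2)(1/sin(θ)^2)((sin(2*θ)) + (0) - (0)) = 1/tan(θ)
All other Christoffel symbols are zero.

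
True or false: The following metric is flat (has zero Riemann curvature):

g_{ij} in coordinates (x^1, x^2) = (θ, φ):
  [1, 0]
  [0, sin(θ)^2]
Non-zero Christoffel symbols:
Γ^θ_{φ φ} = -sin(2*θ)/2
Γ^φ_{θ φ} = 1/tan(θ)
Ricci tensor: R_{θθ} = 1, R_{θφ} = 0, R_{φφ} = sin(θ)^2
The Ricci tensor is non-zero, so the Riemann tensor is non-zero: not flat.
False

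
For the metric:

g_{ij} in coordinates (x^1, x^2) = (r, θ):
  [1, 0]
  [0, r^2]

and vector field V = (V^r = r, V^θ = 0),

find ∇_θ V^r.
Non-zero Christoffel symbols:
Γ^r_{θ θ} = -r
Γ^θ_{r θ} = 1/r
∇_θ V^r = ∂_θ V^r + Γ^r_{θ j} V^j
  = (0) + (0)(r) + (-r)(0)
  = 0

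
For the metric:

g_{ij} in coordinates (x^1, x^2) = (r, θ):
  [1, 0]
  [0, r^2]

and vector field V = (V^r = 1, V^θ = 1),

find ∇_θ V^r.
Non-zero Christoffel symbols:
Γ^r_{θ θ} = -r
Γ^θ_{r θ} = 1/r
∇_θ V^r = ∂_θ V^r + Γ^r_{θ j} V^j
  = (0) + (0)(1) + (-r)(1)
  = -r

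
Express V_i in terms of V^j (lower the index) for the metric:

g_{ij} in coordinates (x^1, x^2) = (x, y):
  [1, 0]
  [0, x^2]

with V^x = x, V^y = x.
V_i = g_{ij} V^j:
V_x = (1)(x) + (0)(x) = x
V_y = (0)(x) + (x^2)(x) = x^3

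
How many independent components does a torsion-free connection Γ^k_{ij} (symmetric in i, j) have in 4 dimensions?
Γ^k_{ij} has n choices for the upper index and n(n+1)/2 independent symmetric lower index pairs.
Total = 4 × 4×5/2 = 4 × 10 = 40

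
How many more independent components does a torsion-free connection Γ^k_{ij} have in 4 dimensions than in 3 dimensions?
Independent components in n dimensions: n × n(n+1)/2 = n^2(n+1)/2.
4D: 4 × 10 = 40
3D: 3 × 6 = 18
Difference = 40 - 18 = 22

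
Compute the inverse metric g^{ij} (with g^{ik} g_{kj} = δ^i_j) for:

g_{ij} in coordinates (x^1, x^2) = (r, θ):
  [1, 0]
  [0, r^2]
The metric is diagonal, so g^{ij} is diagonal with entries 1/g_{ii}: diag(1, 1/(r^2)).
g^{ij}:
  [1, 0]
  [0, 1/r^2]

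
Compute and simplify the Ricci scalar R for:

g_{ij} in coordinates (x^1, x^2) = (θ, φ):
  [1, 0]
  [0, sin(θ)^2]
Non-zero Christoffel symbols (Γ^k_{ij} = Γ^k_{ji}):
Γ^θ_{φ φ} = -sin(2*θ)/2
Γ^φ_{θ φ} = 1/tan(θ)
Ricci tensor (R_{ij} = R^k_{ikj}): R_{θθ} = 1, R_{θφ} = 0, R_{φφ} = sin(θ)^2
Inverse metric: g^{θθ} = 1, g^{φφ} = 1/sin(θ)^2
R = g^{ij} R_{ij} = (1)(1) + (1/sin(θ)^2)(sin(θ)^2) = 2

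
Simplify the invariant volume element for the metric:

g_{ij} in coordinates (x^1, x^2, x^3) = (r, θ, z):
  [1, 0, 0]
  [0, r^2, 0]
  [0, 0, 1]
det(g) = r^2
√|det(g)| = r
Volume element: dV = r dr dθ dz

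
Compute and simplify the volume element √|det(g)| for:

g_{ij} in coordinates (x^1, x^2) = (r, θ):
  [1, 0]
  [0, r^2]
det(g) = r^2
√|det(g)| = r
Volume element: dV = r dr dθ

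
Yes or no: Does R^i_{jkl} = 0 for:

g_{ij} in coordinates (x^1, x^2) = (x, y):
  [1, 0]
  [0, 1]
All metric components are constant, so every Christoffel symbol vanishes and R^i_{jkl} = 0.
Yes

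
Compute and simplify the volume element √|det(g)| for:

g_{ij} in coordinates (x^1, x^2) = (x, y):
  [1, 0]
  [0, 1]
det(g) = 1
√|det(g)| = 1
Volume element: dV = 1 dx dy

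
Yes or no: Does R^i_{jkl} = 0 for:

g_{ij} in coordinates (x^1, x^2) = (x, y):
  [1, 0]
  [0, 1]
All metric components are constant, so every Christoffel symbol vanishes and R^i_{jkl} = 0.
Yes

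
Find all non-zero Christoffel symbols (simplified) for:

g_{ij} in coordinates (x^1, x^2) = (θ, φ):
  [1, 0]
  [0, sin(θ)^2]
Using Γ^k_{ij} = (1/2) g^{km} (∂_i g_{mj} + ∂_j g_{mi} - ∂_m g_{ij}); the metric is diagonal, so only the m = k term contributes.
Non-zero symbols (using the symmetry Γ^k_{ij} = Γ^k_{ji}):
Γ^θ_{φ φ} = (1/2) g^{θθ} (∂_φ g_{θφ} + ∂_φ g_{θφ} - ∂_θ g_{φφ}) = (1/2)(1)((0) + (0) - (sin(2*θ))) = -sin(2*θ)/2
Γ^φ_{θ φ} = (1/2) g^{φφ} (∂_θ g_{φφ} + ∂_φ g_{φθ} - ∂_φ g_{θφ}) = (1/2)(1/sin(θ)^2)((sin(2*θ)) + (0) - (0)) = 1/tan(θ)
All other Christoffel symbols are zero.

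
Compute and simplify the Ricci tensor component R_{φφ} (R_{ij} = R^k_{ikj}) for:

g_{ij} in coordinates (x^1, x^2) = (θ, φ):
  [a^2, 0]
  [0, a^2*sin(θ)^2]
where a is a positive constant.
Non-zero Christoffel symbols (Γ^k_{ij} = Γ^k_{ji}):
Γ^θ_{φ φ} = -sin(2*θ)/2
Γ^φ_{θ φ} = 1/tan(θ)
R^θ_{φ θ φ} = ∂_θ Γ^θ_{φ φ} - ∂_φ Γ^θ_{φ θ} + Γ^θ_{θ m} Γ^m_{φ φ} - Γ^θ_{φ m} Γ^m_{φ θ}
  = (-cos(2*θ)) - (0) + (0) - (-cos(θ)^2) = sin(θ)^2
R^φ_{φ φ φ} = 0 (a repeated index in an antisymmetric pair)
R_{φφ} = R^θ_{φ θ φ} + R^φ_{φ φ φ} = (sin(θ)^2) + (0) = sin(θ)^2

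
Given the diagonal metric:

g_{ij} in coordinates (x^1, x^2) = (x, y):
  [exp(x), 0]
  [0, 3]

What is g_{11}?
With x^1 = x, x^2 = y, g_{11} = g_{xx} is the row-1, column-1 entry of the matrix.
g_{11} = exp(x)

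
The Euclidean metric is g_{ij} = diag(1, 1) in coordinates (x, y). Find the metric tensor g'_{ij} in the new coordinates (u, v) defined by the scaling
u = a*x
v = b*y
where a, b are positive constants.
Invert the transformation: x = u/a, y = v/b
g'_{ij} = (∂x^k/∂x'^i)(∂x^l/∂x'^j) g_{kl}; with g_{kl} = δ_{kl} this is Σ_k (∂x^k/∂x'^i)(∂x^k/∂x'^j).
Jacobian: ∂x/∂u = 1/a, ∂x/∂v = 0, ∂y/∂u = 0, ∂y/∂v = 1/b
g'_{uu} = (1/a)(1/a) + (0)(0) = 1/a^2
g'_{uv} = (1/a)(0) + (0)(1/b) = 0
g'_{vv} = (0)(0) + (1/b)(1/b) = 1/b^2
g'_{ij} = diag(1/a^2, 1/b^2)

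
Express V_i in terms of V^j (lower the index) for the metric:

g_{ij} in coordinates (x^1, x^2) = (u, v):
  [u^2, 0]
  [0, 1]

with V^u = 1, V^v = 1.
V_i = g_{ij} V^j:
V_u = (u^2)(1) + (0)(1) = u^2
V_v = (0)(1) + (1)(1) = 1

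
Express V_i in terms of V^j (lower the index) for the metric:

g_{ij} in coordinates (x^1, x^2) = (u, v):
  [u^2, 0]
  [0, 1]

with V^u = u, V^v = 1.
V_i = g_{ij} V^j:
V_u = (u^2)(u) + (0)(1) = u^3
V_v = (0)(u) + (1)(1) = 1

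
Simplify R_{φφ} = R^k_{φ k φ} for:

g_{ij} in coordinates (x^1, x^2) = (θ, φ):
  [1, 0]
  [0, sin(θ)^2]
Non-zero Christoffel symbols (Γ^k_{ij} = Γ^k_{ji}):
Γ^θ_{φ φ} = -sin(2*θ)/2
Γ^φ_{θ φ} = 1/tan(θ)
R^θ_{φ θ φ} = ∂_θ Γ^θ_{φ φ} - ∂_φ Γ^θ_{φ θ} + Γ^θ_{θ m} Γ^m_{φ φ} - Γ^θ_{φ m} Γ^m_{φ θ}
  = (-cos(2*θ)) - (0) + (0) - (-cos(θ)^2) = sin(θ)^2
R^φ_{φ φ φ} = 0 (a repeated index in an antisymmetric pair)
R_{φφ} = R^θ_{φ θ φ} + R^φ_{φ φ φ} = (sin(θ)^2) + (0) = sin(θ)^2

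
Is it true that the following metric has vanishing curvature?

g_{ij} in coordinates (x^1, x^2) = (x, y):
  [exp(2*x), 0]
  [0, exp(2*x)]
Non-zero Christoffel symbols:
Γ^x_{x x} = 1
Γ^x_{y y} = -1
Γ^y_{x y} = 1
Ricci tensor: R_{xx} = 0, R_{xy} = 0, R_{yy} = 0
All R_{ij} vanish; in 2 dimensions the Riemann tensor is fully determined by the Ricci tensor, so R^i_{jkl} = 0: the metric is flat (curvilinear coordinates on flat space).
Yes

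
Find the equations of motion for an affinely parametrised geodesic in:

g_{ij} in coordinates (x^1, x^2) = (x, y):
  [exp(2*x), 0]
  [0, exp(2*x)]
Geodesic equation: d^2x^k/dλ^2 + Γ^k_{ij} (dx^i/dλ)(dx^j/dλ) = 0.
Non-zero Christoffel symbols:
Γ^x_{x x} = 1
Γ^x_{y y} = -1
Γ^y_{x y} = 1
Substituting (the symmetric pair Γ^k_{ij}, Γ^k_{ji} combines into a factor 2):
d^2x/dλ^2 + (dx/dλ)^2 - (dy/dλ)^2 = 0
d^2y/dλ^2 + 2 (dx/dλ)(dy/dλ) = 0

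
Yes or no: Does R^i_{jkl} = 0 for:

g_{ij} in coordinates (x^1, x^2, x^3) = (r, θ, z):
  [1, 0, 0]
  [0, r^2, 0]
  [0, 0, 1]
Non-zero Christoffel symbols:
Γ^r_{θ θ} = -r
Γ^θ_{r θ} = 1/r
Ricci tensor: R_{rr} = 0, R_{rθ} = 0, R_{rz} = 0, R_{θθ} = 0, R_{θz} = 0, R_{zz} = 0
All R_{ij} vanish; in 3 dimensions the Riemann tensor is fully determined by the Ricci tensor, so R^i_{jkl} = 0: the metric is flat (curvilinear coordinates on flat space).
Yes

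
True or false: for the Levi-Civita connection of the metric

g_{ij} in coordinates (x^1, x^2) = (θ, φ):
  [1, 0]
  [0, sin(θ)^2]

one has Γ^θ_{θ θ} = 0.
Γ^θ_{θ θ} = (1/2) g^{θθ} (∂_θ g_{θθ} + ∂_θ g_{θθ} - ∂_θ g_{θθ}) = (1/2)(1)((0) + (0) - (0)) = 0
This equals the proposed value 0.
True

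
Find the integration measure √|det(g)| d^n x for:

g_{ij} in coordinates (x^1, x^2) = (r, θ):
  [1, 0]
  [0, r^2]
det(g) = r^2
√|det(g)| = r
Volume element: dV = r dr dθ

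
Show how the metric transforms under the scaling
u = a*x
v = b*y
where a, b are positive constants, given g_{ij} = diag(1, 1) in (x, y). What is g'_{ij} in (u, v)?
Invert the transformation: x = u/a, y = v/b
g'_{ij} = (∂x^k/∂x'^i)(∂x^l/∂x'^j) g_{kl}; with g_{kl} = δ_{kl} this is Σ_k (∂x^k/∂x'^i)(∂x^k/∂x'^j).
Jacobian: ∂x/∂u = 1/a, ∂x/∂v = 0, ∂y/∂u = 0, ∂y/∂v = 1/b
g'_{uu} = (1/a)(1/a) + (0)(0) = 1/a^2
g'_{uv} = (1/a)(0) + (0)(1/b) = 0
g'_{vv} = (0)(0) + (1/b)(1/b) = 1/b^2
g'_{ij} = diag(1/a^2, 1/b^2)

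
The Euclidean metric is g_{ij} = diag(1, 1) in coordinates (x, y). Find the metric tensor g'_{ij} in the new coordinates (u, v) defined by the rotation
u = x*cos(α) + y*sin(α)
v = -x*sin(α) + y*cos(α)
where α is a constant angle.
Invert the transformation: x = u*cos(α) - v*sin(α), y = u*sin(α) + v*cos(α)
g'_{ij} = (∂x^k/∂x'^i)(∂x^l/∂x'^j) g_{kl}; with g_{kl} = δ_{kl} this is Σ_k (∂x^k/∂x'^i)(∂x^k/∂x'^j).
Jacobian: ∂x/∂u = cos(α), ∂x/∂v = -sin(α), ∂y/∂u = sin(α), ∂y/∂v = cos(α)
g'_{uu} = (cos(α))(cos(α)) + (sin(α))(sin(α)) = 1
g'_{uv} = (cos(α))(-sin(α)) + (sin(α))(cos(α)) = 0
g'_{vv} = (-sin(α))(-sin(α)) + (cos(α))(cos(α)) = 1
g'_{ij} = diag(1, 1)
The Euclidean metric is invariant under rotations.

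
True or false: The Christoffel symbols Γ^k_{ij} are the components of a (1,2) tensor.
Under a change of coordinates Γ picks up an inhomogeneous term ∂²x/∂x'∂x'; e.g. Γ = 0 in Cartesian coordinates but Γ^r_{θθ} = -r in polar coordinates on the same flat plane.
False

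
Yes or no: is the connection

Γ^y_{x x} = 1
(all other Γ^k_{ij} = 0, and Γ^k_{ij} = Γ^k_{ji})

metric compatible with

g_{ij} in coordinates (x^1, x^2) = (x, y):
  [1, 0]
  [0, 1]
Using ∇_k g_{ij} = ∂_k g_{ij} - Γ^m_{ki} g_{mj} - Γ^m_{kj} g_{im}:
∇_x g_{xy} = (0) - (1) - (0) = -1 ≠ 0
So the connection is not metric compatible (it is not the Levi-Civita connection).
No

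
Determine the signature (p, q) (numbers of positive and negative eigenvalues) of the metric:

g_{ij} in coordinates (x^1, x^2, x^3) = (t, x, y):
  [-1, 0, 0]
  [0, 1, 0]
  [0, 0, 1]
The metric is diagonal, so its eigenvalues are the diagonal entries: -1, 1, 1 (at a generic point, where coordinate-dependent entries are positive).
2 positive, 1 negative.
(2, 1) - Lorentzian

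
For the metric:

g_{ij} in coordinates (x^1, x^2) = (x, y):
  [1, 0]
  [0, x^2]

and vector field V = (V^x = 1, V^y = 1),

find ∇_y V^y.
Non-zero Christoffel symbols:
Γ^x_{y y} = -x
Γ^y_{x y} = 1/x
∇_y V^y = ∂_y V^y + Γ^y_{y j} V^j
  = (0) + (1/x)(1) + (0)(1)
  = 1/x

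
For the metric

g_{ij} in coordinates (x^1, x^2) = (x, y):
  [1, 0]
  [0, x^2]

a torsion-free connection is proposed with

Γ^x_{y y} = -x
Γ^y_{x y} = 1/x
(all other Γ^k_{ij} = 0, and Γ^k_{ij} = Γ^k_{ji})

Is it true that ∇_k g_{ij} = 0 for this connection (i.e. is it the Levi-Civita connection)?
Using ∇_k g_{ij} = ∂_k g_{ij} - Γ^m_{ki} g_{mj} - Γ^m_{kj} g_{im}:
e.g. ∇_x g_{yy} = (2*x) - (x) - (x) = 0
Every component ∇_k g_{ij} vanishes: the connection is metric compatible.
Yes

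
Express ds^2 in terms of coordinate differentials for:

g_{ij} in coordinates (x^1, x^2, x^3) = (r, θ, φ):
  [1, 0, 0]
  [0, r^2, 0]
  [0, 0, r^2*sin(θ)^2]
ds^2 = g_{ij} dx^i dx^j; only the non-zero components contribute.
ds^2 = dr^2 + r^2 dθ^2 + r^2*sin(θ)^2 dφ^2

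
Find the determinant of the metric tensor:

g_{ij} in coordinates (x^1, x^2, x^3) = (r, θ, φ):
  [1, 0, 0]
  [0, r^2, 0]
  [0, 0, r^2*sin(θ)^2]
Diagonal metric: det(g) = g_{11}·g_{22}·g_{33}
= (1)·(r^2)·(r^2*sin(θ)^2)
det(g) = r^4*sin(θ)^2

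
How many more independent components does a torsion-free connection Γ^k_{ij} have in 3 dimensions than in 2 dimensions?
Independent components in n dimensions: n × n(n+1)/2 = n^2(n+1)/2.
3D: 3 × 6 = 18
2D: 2 × 3 = 6
Difference = 18 - 6 = 12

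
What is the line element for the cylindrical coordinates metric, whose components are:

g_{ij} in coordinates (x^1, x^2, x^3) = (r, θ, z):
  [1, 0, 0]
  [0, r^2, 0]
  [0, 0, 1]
ds^2 = g_{ij} dx^i dx^j; only the non-zero components contribute.
ds^2 = dr^2 + r^2 dθ^2 + dz^2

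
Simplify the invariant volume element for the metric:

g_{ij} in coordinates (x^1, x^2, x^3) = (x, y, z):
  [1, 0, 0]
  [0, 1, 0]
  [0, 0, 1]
det(g) = 1
√|det(g)| = 1
Volume element: dV = 1 dx dy dz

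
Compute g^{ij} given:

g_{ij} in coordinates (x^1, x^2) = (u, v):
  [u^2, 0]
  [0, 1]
The metric is diagonal, so g^{ij} is diagonal with entries 1/g_{ii}: diag(1/(u^2), 1).
g^{ij}:
  [1/u^2, 0]
  [0, 1]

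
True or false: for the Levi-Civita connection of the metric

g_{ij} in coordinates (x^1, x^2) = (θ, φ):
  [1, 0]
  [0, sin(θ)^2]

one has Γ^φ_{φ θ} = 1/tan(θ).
Γ^φ_{φ θ} = (1/2) g^{φφ} (∂_φ g_{φθ} + ∂_θ g_{φφ} - ∂_φ g_{φθ}) = (1/2)(1/sin(θ)^2)((0) + (sin(2*θ)) - (0)) = 1/tan(θ)
This equals the proposed value 1/tan(θ).
True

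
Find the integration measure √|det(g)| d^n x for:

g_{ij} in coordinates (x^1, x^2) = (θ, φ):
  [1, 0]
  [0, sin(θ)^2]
det(g) = sin(θ)^2
√|det(g)| = sin(θ) (taking 0 < θ < π so that |sin(θ)| = sin(θ))
Volume element: dV = sin(θ) dθ dφ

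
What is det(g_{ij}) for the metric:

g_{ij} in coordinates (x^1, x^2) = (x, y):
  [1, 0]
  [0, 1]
For a 2×2 metric: det(g) = g_{11}·g_{22} - g_{12}·g_{21}
= (1)·(1) - (0)·(0)
= 1 - 0
det(g) = 1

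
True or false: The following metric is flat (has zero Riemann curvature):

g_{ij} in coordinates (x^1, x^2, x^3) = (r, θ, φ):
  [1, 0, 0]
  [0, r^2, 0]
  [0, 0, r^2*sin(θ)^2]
Non-zero Christoffel symbols:
Γ^r_{θ θ} = -r
Γ^r_{φ φ} = -r*sin(θ)^2
Γ^θ_{r θ} = 1/r
Γ^θ_{φ φ} = -sin(2*θ)/2
Γ^φ_{r φ} = 1/r
Γ^φ_{θ φ} = 1/tan(θ)
Ricci tensor: R_{rr} = 0, R_{rθ} = 0, R_{rφ} = 0, R_{θθ} = 0, R_{θφ} = 0, R_{φφ} = 0
All R_{ij} vanish; in 3 dimensions the Riemann tensor is fully determined by the Ricci tensor, so R^i_{jkl} = 0: the metric is flat (curvilinear coordinates on flat space).
True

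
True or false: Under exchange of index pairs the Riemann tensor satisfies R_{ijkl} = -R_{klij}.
The pair-exchange symmetry has a plus sign: R_{ijkl} = +R_{klij}.
False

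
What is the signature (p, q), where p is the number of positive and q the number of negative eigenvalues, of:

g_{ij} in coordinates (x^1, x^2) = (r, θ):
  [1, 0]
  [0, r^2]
The metric is diagonal, so its eigenvalues are the diagonal entries: 1, r^2 (at a generic point, where coordinate-dependent entries are positive).
2 positive, 0 negative.
(2, 0) - Riemannian (positive definite)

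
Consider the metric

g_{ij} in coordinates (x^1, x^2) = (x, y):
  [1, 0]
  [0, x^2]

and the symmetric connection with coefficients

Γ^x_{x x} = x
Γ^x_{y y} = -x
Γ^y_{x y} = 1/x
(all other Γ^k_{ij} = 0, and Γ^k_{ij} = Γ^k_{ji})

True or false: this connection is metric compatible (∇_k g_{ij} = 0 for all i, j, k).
Using ∇_k g_{ij} = ∂_k g_{ij} - Γ^m_{ki} g_{mj} - Γ^m_{kj} g_{im}:
∇_x g_{xx} = (0) - (x) - (x) = -2*x ≠ 0
So the connection is not metric compatible (it is not the Levi-Civita connection).
False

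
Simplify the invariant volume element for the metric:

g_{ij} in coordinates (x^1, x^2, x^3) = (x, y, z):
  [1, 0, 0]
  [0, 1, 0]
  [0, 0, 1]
det(g) = 1
√|det(g)| = 1
Volume element: dV = 1 dx dy dz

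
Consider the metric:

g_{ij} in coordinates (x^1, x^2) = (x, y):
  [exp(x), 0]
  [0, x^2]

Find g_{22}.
With x^1 = x, x^2 = y, g_{22} = g_{yy} is the row-2, column-2 entry of the matrix.
g_{22} = x^2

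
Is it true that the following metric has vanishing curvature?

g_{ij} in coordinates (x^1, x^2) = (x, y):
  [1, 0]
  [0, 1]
All metric components are constant, so every Christoffel symbol vanishes and R^i_{jkl} = 0.
Yes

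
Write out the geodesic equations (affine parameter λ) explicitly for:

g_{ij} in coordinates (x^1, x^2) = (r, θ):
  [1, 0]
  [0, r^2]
Geodesic equation: d^2x^k/dλ^2 + Γ^k_{ij} (dx^i/dλ)(dx^j/dλ) = 0.
Non-zero Christoffel symbols:
Γ^r_{θ θ} = -r
Γ^θ_{r θ} = 1/r
Substituting (the symmetric pair Γ^k_{ij}, Γ^k_{ji} combines into a factor 2):
d^2r/dλ^2 - r (dθ/dλ)^2 = 0
d^2θ/dλ^2 + (2/r) (dr/dλ)(dθ/dλ) = 0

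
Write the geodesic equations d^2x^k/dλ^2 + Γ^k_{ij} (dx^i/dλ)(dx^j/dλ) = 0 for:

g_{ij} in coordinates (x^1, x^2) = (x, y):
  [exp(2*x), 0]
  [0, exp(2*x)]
Geodesic equation: d^2x^k/dλ^2 + Γ^k_{ij} (dx^i/dλ)(dx^j/dλ) = 0.
Non-zero Christoffel symbols:
Γ^x_{x x} = 1
Γ^x_{y y} = -1
Γ^y_{x y} = 1
Substituting (the symmetric pair Γ^k_{ij}, Γ^k_{ji} combines into a factor 2):
d^2x/dλ^2 + (dx/dλ)^2 - (dy/dλ)^2 = 0
d^2y/dλ^2 + 2 (dx/dλ)(dy/dλ) = 0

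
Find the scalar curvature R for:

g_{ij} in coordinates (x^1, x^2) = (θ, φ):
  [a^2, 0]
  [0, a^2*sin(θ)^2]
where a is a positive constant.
Non-zero Christoffel symbols (Γ^k_{ij} = Γ^k_{ji}):
Γ^θ_{φ φ} = -sin(2*θ)/2
Γ^φ_{θ φ} = 1/tan(θ)
Ricci tensor (R_{ij} = R^k_{ikj}): R_{θθ} = 1, R_{θφ} = 0, R_{φφ} = sin(θ)^2
Inverse metric: g^{θθ} = 1/a^2, g^{φφ} = 1/(a^2*sin(θ)^2)
R = g^{ij} R_{ij} = (1/a^2)(1) + (1/(a^2*sin(θ)^2))(sin(θ)^2) = 2/a^2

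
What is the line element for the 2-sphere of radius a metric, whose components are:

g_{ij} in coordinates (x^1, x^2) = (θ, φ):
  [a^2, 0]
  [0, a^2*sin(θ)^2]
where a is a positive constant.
ds^2 = g_{ij} dx^i dx^j; only the non-zero components contribute.
ds^2 = a^2 dθ^2 + a^2*sin(θ)^2 dφ^2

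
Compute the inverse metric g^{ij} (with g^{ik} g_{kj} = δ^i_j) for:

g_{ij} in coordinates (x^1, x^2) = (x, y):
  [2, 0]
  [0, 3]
The metric is diagonal, so g^{ij} is diagonal with entries 1/g_{ii}: diag(1/2, 1/3).
g^{ij}:
  [1/2, 0]
  [0, 1/3]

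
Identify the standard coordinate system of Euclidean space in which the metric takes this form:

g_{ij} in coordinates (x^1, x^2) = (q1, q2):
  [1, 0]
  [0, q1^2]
The line element ds^2 = dq1^2 + q1^2 dq2^2 is dr^2 + r^2 dθ^2 with q1 = r, q2 = θ.
polar coordinates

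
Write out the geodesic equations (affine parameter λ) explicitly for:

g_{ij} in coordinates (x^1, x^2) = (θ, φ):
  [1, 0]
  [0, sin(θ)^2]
Geodesic equation: d^2x^k/dλ^2 + Γ^k_{ij} (dx^i/dλ)(dx^j/dλ) = 0.
Non-zero Christoffel symbols:
Γ^θ_{φ φ} = -sin(2*θ)/2
Γ^φ_{θ φ} = 1/tan(θ)
Substituting (the symmetric pair Γ^k_{ij}, Γ^k_{ji} combines into a factor 2):
d^2θ/dλ^2 - (sin(2*θ)/2) (dφ/dλ)^2 = 0
d^2φ/dλ^2 + (2/tan(θ)) (dθ/dλ)(dφ/dλ) = 0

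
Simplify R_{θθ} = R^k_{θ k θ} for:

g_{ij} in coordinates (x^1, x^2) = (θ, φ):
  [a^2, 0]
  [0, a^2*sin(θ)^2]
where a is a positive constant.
Non-zero Christoffel symbols (Γ^k_{ij} = Γ^k_{ji}):
Γ^θ_{φ φ} = -sin(2*θ)/2
Γ^φ_{θ φ} = 1/tan(θ)
R^θ_{θ θ θ} = 0 (a repeated index in an antisymmetric pair)
R^φ_{θ φ θ} = ∂_φ Γ^φ_{θ θ} - ∂_θ Γ^φ_{θ φ} + Γ^φ_{φ m} Γ^m_{θ θ} - Γ^φ_{θ m} Γ^m_{θ φ}
  = (0) - (-1/sin(θ)^2) + (0) - (1/tan(θ)^2) = 1
R_{θθ} = R^θ_{θ θ θ} + R^φ_{θ φ θ} = (0) + (1) = 1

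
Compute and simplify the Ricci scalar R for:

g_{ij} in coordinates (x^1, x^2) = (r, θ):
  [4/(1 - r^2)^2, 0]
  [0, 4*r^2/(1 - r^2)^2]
Non-zero Christoffel symbols (Γ^k_{ij} = Γ^k_{ji}):
Γ^r_{r r} = 2*r/(1 - r^2)
Γ^r_{θ θ} = (r^3 + r)/(r^2 - 1)
Γ^θ_{r θ} = (-r^2 - 1)/(r^3 - r)
Ricci tensor (R_{ij} = R^k_{ikj}): R_{rr} = -4/(r^2 - 1)^2, R_{rθ} = 0, R_{θθ} = -4*r^2/(r^2 - 1)^2
Inverse metric: g^{rr} = (1 - r^2)^2/4, g^{θθ} = (1 - r^2)^2/(4*r^2)
R = g^{ij} R_{ij} = ((1 - r^2)^2/4)(-4/(r^2 - 1)^2) + ((1 - r^2)^2/(4*r^2))(-4*r^2/(r^2 - 1)^2) = -2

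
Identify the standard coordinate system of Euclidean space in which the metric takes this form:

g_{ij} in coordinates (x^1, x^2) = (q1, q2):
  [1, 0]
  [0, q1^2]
The line element ds^2 = dq1^2 + q1^2 dq2^2 is dr^2 + r^2 dθ^2 with q1 = r, q2 = θ.
polar coordinates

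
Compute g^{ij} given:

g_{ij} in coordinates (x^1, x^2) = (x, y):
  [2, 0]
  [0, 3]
The metric is diagonal, so g^{ij} is diagonal with entries 1/g_{ii}: diag(1/2, 1/3).
g^{ij}:
  [1/2, 0]
  [0, 1/3]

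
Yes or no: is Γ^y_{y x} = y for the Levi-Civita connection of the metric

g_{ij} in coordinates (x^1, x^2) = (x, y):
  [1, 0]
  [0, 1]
Γ^y_{y x} = (1/2) g^{yy} (∂_y g_{yx} + ∂_x g_{yy} - ∂_y g_{yx}) = (1/2)(1)((0) + (0) - (0)) = 0
This differs from the proposed value y.
No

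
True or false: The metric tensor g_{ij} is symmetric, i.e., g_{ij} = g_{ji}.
By definition the metric is a symmetric bilinear form, g_{ij} = g_{ji}.
True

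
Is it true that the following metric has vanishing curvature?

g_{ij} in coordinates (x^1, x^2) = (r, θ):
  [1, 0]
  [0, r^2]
Non-zero Christoffel symbols:
Γ^r_{θ θ} = -r
Γ^θ_{r θ} = 1/r
Ricci tensor: R_{rr} = 0, R_{rθ} = 0, R_{θθ} = 0
All R_{ij} vanish; in 2 dimensions the Riemann tensor is fully determined by the Ricci tensor, so R^i_{jkl} = 0: the metric is flat (curvilinear coordinates on flat space).
Yes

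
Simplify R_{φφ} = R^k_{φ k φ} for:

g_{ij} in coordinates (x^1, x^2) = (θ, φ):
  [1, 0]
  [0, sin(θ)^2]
Non-zero Christoffel symbols (Γ^k_{ij} = Γ^k_{ji}):
Γ^θ_{φ φ} = -sin(2*θ)/2
Γ^φ_{θ φ} = 1/tan(θ)
R^θ_{φ θ φ} = ∂_θ Γ^θ_{φ φ} - ∂_φ Γ^θ_{φ θ} + Γ^θ_{θ m} Γ^m_{φ φ} - Γ^θ_{φ m} Γ^m_{φ θ}
  = (-cos(2*θ)) - (0) + (0) - (-cos(θ)^2) = sin(θ)^2
R^φ_{φ φ φ} = 0 (a repeated index in an antisymmetric pair)
R_{φφ} = R^θ_{φ θ φ} + R^φ_{φ φ φ} = (sin(θ)^2) + (0) = sin(θ)^2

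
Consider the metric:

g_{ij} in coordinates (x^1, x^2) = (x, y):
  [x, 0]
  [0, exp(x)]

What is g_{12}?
With x^1 = x, x^2 = y, g_{12} = g_{xy} is the row-1, column-2 entry of the matrix.
g_{12} = 0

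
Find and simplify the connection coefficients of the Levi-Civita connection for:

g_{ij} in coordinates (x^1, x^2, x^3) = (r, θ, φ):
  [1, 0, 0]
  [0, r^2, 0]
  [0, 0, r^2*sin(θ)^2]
Using Γ^k_{ij} = (1/2) g^{km} (∂_i g_{mj} + ∂_j g_{mi} - ∂_m g_{ij}); the metric is diagonal, so only the m = k term contributes.
Non-zero symbols (using the symmetry Γ^k_{ij} = Γ^k_{ji}):
Γ^r_{θ θ} = (1/2) g^{rr} (∂_θ g_{rθ} + ∂_θ g_{rθ} - ∂_r g_{θθ}) = (1/2)(1)((0) + (0) - (2*r)) = -r
Γ^r_{φ φ} = (1/2) g^{rr} (∂_φ g_{rφ} + ∂_φ g_{rφ} - ∂_r g_{φφ}) = (1/2)(1)((0) + (0) - (2*r*sin(θ)^2)) = -r*sin(θ)^2
Γ^θ_{r θ} = (1/2) g^{θθ} (∂_r g_{θθ} + ∂_θ g_{θr} - ∂_θ g_{rθ}) = (1/2)(1/r^2)((2*r) + (0) - (0)) = 1/r
Γ^θ_{φ φ} = (1/2) g^{θθ} (∂_φ g_{θφ} + ∂_φ g_{θφ} - ∂_θ g_{φφ}) = (1/2)(1/r^2)((0) + (0) - (r^2*sin(2*θ))) = -sin(2*θ)/2
Γ^φ_{r φ} = (1/2) g^{φφ} (∂_r g_{φφ} + ∂_φ g_{φr} - ∂_φ g_{rφ}) = (1/2)(1/(r^2*sin(θ)^2))((2*r*sin(θ)^2) + (0) - (0)) = 1/r
Γ^φ_{θ φ} = (1/2) g^{φφ} (∂_θ g_{φφ} + ∂_φ g_{φθ} - ∂_φ g_{θφ}) = (1/2)(1/(r^2*sin(θ)^2))((r^2*sin(2*θ)) + (0) - (0)) = 1/tan(θ)
All other Christoffel symbols are zero.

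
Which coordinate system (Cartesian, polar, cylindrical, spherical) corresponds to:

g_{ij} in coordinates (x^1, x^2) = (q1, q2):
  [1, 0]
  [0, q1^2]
The line element ds^2 = dq1^2 + q1^2 dq2^2 is dr^2 + r^2 dθ^2 with q1 = r, q2 = θ.
polar coordinates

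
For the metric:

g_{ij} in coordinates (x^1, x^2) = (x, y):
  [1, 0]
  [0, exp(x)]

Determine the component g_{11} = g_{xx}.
With x^1 = x, x^2 = y, g_{11} = g_{xx} is the row-1, column-1 entry of the matrix.
g_{11} = 1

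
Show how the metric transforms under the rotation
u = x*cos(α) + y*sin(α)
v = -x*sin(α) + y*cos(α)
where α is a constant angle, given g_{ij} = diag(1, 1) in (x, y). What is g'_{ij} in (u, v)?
Invert the transformation: x = u*cos(α) - v*sin(α), y = u*sin(α) + v*cos(α)
g'_{ij} = (∂x^k/∂x'^i)(∂x^l/∂x'^j) g_{kl}; with g_{kl} = δ_{kl} this is Σ_k (∂x^k/∂x'^i)(∂x^k/∂x'^j).
Jacobian: ∂x/∂u = cos(α), ∂x/∂v = -sin(α), ∂y/∂u = sin(α), ∂y/∂v = cos(α)
g'_{uu} = (cos(α))(cos(α)) + (sin(α))(sin(α)) = 1
g'_{uv} = (cos(α))(-sin(α)) + (sin(α))(cos(α)) = 0
g'_{vv} = (-sin(α))(-sin(α)) + (cos(α))(cos(α)) = 1
g'_{ij} = diag(1, 1)
The Euclidean metric is invariant under rotations.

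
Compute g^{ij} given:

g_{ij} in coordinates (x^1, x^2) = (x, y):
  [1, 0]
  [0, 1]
The metric is diagonal, so g^{ij} is diagonal with entries 1/g_{ii}: diag(1, 1).
g^{ij}:
  [1, 0]
  [0, 1]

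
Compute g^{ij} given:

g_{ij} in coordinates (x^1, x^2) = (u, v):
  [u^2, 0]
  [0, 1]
The metric is diagonal, so g^{ij} is diagonal with entries 1/g_{ii}: diag(1/(u^2), 1).
g^{ij}:
  [1/u^2, 0]
  [0, 1]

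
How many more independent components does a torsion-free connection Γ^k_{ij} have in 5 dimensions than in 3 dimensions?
Independent components in n dimensions: n × n(n+1)/2 = n^2(n+1)/2.
5D: 5 × 15 = 75
3D: 3 × 6 = 18
Difference = 75 - 18 = 57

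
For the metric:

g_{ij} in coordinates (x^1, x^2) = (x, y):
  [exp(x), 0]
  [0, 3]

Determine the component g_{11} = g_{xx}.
With x^1 = x, x^2 = y, g_{11} = g_{xx} is the row-1, column-1 entry of the matrix.
g_{11} = exp(x)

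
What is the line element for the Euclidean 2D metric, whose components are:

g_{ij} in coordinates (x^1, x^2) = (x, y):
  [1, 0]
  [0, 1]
ds^2 = g_{ij} dx^i dx^j; only the non-zero components contribute.
ds^2 = dx^2 + dy^2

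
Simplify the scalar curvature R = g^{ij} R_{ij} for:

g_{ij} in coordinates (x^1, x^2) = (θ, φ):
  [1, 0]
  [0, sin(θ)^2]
Non-zero Christoffel symbols (Γ^k_{ij} = Γ^k_{ji}):
Γ^θ_{φ φ} = -sin(2*θ)/2
Γ^φ_{θ φ} = 1/tan(θ)
Ricci tensor (R_{ij} = R^k_{ikj}): R_{θθ} = 1, R_{θφ} = 0, R_{φφ} = sin(θ)^2
Inverse metric: g^{θθ} = 1, g^{φφ} = 1/sin(θ)^2
R = g^{ij} R_{ij} = (1)(1) + (1/sin(θ)^2)(sin(θ)^2) = 2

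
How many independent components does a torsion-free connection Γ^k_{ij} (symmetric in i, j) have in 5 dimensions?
Γ^k_{ij} has n choices for the upper index and n(n+1)/2 independent symmetric lower index pairs.
Total = 5 × 5×6/2 = 5 × 15 = 75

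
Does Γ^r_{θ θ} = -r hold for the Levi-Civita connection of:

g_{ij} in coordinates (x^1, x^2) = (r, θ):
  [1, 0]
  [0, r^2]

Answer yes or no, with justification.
Γ^r_{θ θ} = (1/2) g^{rr} (∂_θ g_{rθ} + ∂_θ g_{rθ} - ∂_r g_{θθ}) = (1/2)(1)((0) + (0) - (2*r)) = -r
This equals the proposed value -r.
Yes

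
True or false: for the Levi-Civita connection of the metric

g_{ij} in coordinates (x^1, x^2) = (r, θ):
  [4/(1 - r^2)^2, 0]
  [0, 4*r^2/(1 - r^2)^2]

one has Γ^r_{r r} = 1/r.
Γ^r_{r r} = (1/2) g^{rr} (∂_r g_{rr} + ∂_r g_{rr} - ∂_r g_{rr}) = (1/2)((1 - r^2)^2/4)((16*r/(1 - r^2)^3) + (16*r/(1 - r^2)^3) - (16*r/(1 - r^2)^3)) = 2*r/(1 - r^2)
This differs from the proposed value 1/r.
False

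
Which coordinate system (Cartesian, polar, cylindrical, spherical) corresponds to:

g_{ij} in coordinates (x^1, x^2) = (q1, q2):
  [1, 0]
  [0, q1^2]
The line element ds^2 = dq1^2 + q1^2 dq2^2 is dr^2 + r^2 dθ^2 with q1 = r, q2 = θ.
polar coordinates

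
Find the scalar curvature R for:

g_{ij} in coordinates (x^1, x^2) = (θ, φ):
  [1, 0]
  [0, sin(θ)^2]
Non-zero Christoffel symbols (Γ^k_{ij} = Γ^k_{ji}):
Γ^θ_{φ φ} = -sin(2*θ)/2
Γ^φ_{θ φ} = 1/tan(θ)
Ricci tensor (R_{ij} = R^k_{ikj}): R_{θθ} = 1, R_{θφ} = 0, R_{φφ} = sin(θ)^2
Inverse metric: g^{θθ} = 1, g^{φφ} = 1/sin(θ)^2
R = g^{ij} R_{ij} = (1)(1) + (1/sin(θ)^2)(sin(θ)^2) = 2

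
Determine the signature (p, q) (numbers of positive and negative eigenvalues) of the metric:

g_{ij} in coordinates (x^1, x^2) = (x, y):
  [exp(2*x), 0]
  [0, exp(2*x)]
The metric is diagonal, so its eigenvalues are the diagonal entries: exp(2*x), exp(2*x) (at a generic point, where coordinate-dependent entries are positive).
2 positive, 0 negative.
(2, 0) - Riemannian (positive definite)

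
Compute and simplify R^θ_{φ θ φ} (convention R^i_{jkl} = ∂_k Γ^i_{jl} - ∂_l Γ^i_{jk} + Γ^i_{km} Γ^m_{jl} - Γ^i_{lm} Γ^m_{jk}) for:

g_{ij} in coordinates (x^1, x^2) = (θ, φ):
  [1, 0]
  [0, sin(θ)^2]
Non-zero Christoffel symbols (Γ^k_{ij} = Γ^k_{ji}):
Γ^θ_{φ φ} = -sin(2*θ)/2
Γ^φ_{θ φ} = 1/tan(θ)
R^θ_{φ θ φ} = ∂_θ Γ^θ_{φ φ} - ∂_φ Γ^θ_{φ θ} + Γ^θ_{θ m} Γ^m_{φ φ} - Γ^θ_{φ m} Γ^m_{φ θ}
  = (-cos(2*θ)) - (0) + (0) - (-cos(θ)^2) = sin(θ)^2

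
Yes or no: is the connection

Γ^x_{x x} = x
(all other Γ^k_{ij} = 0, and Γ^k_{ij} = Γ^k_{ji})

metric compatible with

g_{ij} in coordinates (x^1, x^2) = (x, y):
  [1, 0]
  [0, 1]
Using ∇_k g_{ij} = ∂_k g_{ij} - Γ^m_{ki} g_{mj} - Γ^m_{kj} g_{im}:
∇_x g_{xx} = (0) - (x) - (x) = -2*x ≠ 0
So the connection is not metric compatible (it is not the Levi-Civita connection).
No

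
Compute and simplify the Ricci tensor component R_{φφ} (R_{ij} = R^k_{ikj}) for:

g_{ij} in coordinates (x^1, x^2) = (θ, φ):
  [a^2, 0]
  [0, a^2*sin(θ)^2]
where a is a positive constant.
Non-zero Christoffel symbols (Γ^k_{ij} = Γ^k_{ji}):
Γ^θ_{φ φ} = -sin(2*θ)/2
Γ^φ_{θ φ} = 1/tan(θ)
R^θ_{φ θ φ} = ∂_θ Γ^θ_{φ φ} - ∂_φ Γ^θ_{φ θ} + Γ^θ_{θ m} Γ^m_{φ φ} - Γ^θ_{φ m} Γ^m_{φ θ}
  = (-cos(2*θ)) - (0) + (0) - (-cos(θ)^2) = sin(θ)^2
R^φ_{φ φ φ} = 0 (a repeated index in an antisymmetric pair)
R_{φφ} = R^θ_{φ θ φ} + R^φ_{φ φ φ} = (sin(θ)^2) + (0) = sin(θ)^2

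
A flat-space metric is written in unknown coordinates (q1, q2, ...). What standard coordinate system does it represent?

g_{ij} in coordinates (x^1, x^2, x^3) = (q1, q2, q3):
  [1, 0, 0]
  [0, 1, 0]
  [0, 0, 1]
All components are constant and the metric is the identity, i.e. orthonormal rectilinear coordinates.
Cartesian (3D) coordinates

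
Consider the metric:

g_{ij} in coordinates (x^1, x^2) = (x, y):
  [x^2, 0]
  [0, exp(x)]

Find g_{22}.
With x^1 = x, x^2 = y, g_{22} = g_{yy} is the row-2, column-2 entry of the matrix.
g_{22} = exp(x)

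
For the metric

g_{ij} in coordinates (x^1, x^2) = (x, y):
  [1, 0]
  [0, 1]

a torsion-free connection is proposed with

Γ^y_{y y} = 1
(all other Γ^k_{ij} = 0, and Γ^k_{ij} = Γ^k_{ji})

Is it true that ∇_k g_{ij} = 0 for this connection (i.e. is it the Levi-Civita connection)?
Using ∇_k g_{ij} = ∂_k g_{ij} - Γ^m_{ki} g_{mj} - Γ^m_{kj} g_{im}:
∇_y g_{yy} = (0) - (1) - (1) = -2 ≠ 0
So the connection is not metric compatible (it is not the Levi-Civita connection).
No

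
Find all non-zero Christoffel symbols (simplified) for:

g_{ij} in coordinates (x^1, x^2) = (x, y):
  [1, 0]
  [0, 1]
Using Γ^k_{ij} = (1/2) g^{km} (∂_i g_{mj} + ∂_j g_{mi} - ∂_m g_{ij}); the metric is diagonal, so only the m = k term contributes.
Every metric component is constant, so all ∂_m g_{ij} = 0 and every Christoffel symbol vanishes.
All Christoffel symbols are zero.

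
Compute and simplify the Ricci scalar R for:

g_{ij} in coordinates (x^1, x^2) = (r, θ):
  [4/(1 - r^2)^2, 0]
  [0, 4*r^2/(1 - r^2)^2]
Non-zero Christoffel symbols (Γ^k_{ij} = Γ^k_{ji}):
Γ^r_{r r} = 2*r/(1 - r^2)
Γ^r_{θ θ} = (r^3 + r)/(r^2 - 1)
Γ^θ_{r θ} = (-r^2 - 1)/(r^3 - r)
Ricci tensor (R_{ij} = R^k_{ikj}): R_{rr} = -4/(r^2 - 1)^2, R_{rθ} = 0, R_{θθ} = -4*r^2/(r^2 - 1)^2
Inverse metric: g^{rr} = (1 - r^2)^2/4, g^{θθ} = (1 - r^2)^2/(4*r^2)
R = g^{ij} R_{ij} = ((1 - r^2)^2/4)(-4/(r^2 - 1)^2) + ((1 - r^2)^2/(4*r^2))(-4*r^2/(r^2 - 1)^2) = -2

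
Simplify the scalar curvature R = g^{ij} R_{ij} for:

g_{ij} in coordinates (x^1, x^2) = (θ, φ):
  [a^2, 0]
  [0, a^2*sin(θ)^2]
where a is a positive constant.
Non-zero Christoffel symbols (Γ^k_{ij} = Γ^k_{ji}):
Γ^θ_{φ φ} = -sin(2*θ)/2
Γ^φ_{θ φ} = 1/tan(θ)
Ricci tensor (R_{ij} = R^k_{ikj}): R_{θθ} = 1, R_{θφ} = 0, R_{φφ} = sin(θ)^2
Inverse metric: g^{θθ} = 1/a^2, g^{φφ} = 1/(a^2*sin(θ)^2)
R = g^{ij} R_{ij} = (1/a^2)(1) + (1/(a^2*sin(θ)^2))(sin(θ)^2) = 2/a^2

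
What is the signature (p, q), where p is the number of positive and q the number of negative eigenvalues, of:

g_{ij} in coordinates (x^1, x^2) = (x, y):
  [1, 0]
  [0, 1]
The metric is diagonal, so its eigenvalues are the diagonal entries: 1, 1 (at a generic point, where coordinate-dependent entries are positive).
2 positive, 0 negative.
(2, 0) - Riemannian (positive definite)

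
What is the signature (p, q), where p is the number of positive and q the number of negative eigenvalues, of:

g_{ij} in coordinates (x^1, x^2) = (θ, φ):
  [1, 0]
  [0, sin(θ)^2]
The metric is diagonal, so its eigenvalues are the diagonal entries: 1, sin(θ)^2 (at a generic point, where coordinate-dependent entries are positive).
2 positive, 0 negative.
(2, 0) - Riemannian (positive definite)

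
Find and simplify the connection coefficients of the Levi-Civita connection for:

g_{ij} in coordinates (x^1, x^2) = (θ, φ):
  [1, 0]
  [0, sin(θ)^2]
Using Γ^k_{ij} = (1/2) g^{km} (∂_i g_{mj} + ∂_j g_{mi} - ∂_m g_{ij}); the metric is diagonal, so only the m = k term contributes.
Non-zero symbols (using the symmetry Γ^k_{ij} = Γ^k_{ji}):
Γ^θ_{φ φ} = (1/2) g^{θθ} (∂_φ g_{θφ} + ∂_φ g_{θφ} - ∂_θ g_{φφ}) = (1/2)(1)((0) + (0) - (sin(2*θ))) = -sin(2*θ)/2
Γ^φ_{θ φ} = (1/2) g^{φφ} (∂_θ g_{φφ} + ∂_φ g_{φθ} - ∂_φ g_{θφ}) = (1/2)(1/sin(θ)^2)((sin(2*θ)) + (0) - (0)) = 1/tan(θ)
All other Christoffel symbols are zero.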